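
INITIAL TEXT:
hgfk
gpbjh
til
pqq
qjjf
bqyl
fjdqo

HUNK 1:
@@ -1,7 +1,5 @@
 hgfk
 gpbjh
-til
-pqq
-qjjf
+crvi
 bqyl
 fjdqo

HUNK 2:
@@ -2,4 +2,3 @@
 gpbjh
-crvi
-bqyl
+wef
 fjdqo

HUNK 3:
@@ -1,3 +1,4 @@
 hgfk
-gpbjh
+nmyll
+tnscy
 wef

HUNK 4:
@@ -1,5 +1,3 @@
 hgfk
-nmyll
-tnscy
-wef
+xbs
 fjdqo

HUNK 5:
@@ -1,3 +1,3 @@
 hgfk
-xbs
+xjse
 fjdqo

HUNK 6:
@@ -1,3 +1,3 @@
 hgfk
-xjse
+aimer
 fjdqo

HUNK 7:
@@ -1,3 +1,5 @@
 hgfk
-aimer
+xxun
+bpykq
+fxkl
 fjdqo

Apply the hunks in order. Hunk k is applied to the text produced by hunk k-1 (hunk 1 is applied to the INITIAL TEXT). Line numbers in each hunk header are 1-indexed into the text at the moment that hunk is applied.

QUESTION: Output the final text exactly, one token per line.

Hunk 1: at line 1 remove [til,pqq,qjjf] add [crvi] -> 5 lines: hgfk gpbjh crvi bqyl fjdqo
Hunk 2: at line 2 remove [crvi,bqyl] add [wef] -> 4 lines: hgfk gpbjh wef fjdqo
Hunk 3: at line 1 remove [gpbjh] add [nmyll,tnscy] -> 5 lines: hgfk nmyll tnscy wef fjdqo
Hunk 4: at line 1 remove [nmyll,tnscy,wef] add [xbs] -> 3 lines: hgfk xbs fjdqo
Hunk 5: at line 1 remove [xbs] add [xjse] -> 3 lines: hgfk xjse fjdqo
Hunk 6: at line 1 remove [xjse] add [aimer] -> 3 lines: hgfk aimer fjdqo
Hunk 7: at line 1 remove [aimer] add [xxun,bpykq,fxkl] -> 5 lines: hgfk xxun bpykq fxkl fjdqo

Answer: hgfk
xxun
bpykq
fxkl
fjdqo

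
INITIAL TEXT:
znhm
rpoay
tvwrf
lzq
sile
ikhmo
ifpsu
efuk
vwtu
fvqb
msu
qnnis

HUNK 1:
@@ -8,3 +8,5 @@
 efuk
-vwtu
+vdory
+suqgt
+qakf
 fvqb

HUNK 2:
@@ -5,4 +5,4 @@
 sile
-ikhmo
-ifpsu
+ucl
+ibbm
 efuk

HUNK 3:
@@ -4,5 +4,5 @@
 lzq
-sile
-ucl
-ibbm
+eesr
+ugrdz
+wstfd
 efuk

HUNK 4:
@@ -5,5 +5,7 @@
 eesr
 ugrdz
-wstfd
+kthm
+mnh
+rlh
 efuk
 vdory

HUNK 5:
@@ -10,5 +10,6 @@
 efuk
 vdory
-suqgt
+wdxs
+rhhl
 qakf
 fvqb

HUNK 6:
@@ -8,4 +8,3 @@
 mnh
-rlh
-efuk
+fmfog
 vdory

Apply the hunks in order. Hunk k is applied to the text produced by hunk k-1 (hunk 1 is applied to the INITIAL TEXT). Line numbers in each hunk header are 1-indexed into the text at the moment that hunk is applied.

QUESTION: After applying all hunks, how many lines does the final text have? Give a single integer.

Answer: 16

Derivation:
Hunk 1: at line 8 remove [vwtu] add [vdory,suqgt,qakf] -> 14 lines: znhm rpoay tvwrf lzq sile ikhmo ifpsu efuk vdory suqgt qakf fvqb msu qnnis
Hunk 2: at line 5 remove [ikhmo,ifpsu] add [ucl,ibbm] -> 14 lines: znhm rpoay tvwrf lzq sile ucl ibbm efuk vdory suqgt qakf fvqb msu qnnis
Hunk 3: at line 4 remove [sile,ucl,ibbm] add [eesr,ugrdz,wstfd] -> 14 lines: znhm rpoay tvwrf lzq eesr ugrdz wstfd efuk vdory suqgt qakf fvqb msu qnnis
Hunk 4: at line 5 remove [wstfd] add [kthm,mnh,rlh] -> 16 lines: znhm rpoay tvwrf lzq eesr ugrdz kthm mnh rlh efuk vdory suqgt qakf fvqb msu qnnis
Hunk 5: at line 10 remove [suqgt] add [wdxs,rhhl] -> 17 lines: znhm rpoay tvwrf lzq eesr ugrdz kthm mnh rlh efuk vdory wdxs rhhl qakf fvqb msu qnnis
Hunk 6: at line 8 remove [rlh,efuk] add [fmfog] -> 16 lines: znhm rpoay tvwrf lzq eesr ugrdz kthm mnh fmfog vdory wdxs rhhl qakf fvqb msu qnnis
Final line count: 16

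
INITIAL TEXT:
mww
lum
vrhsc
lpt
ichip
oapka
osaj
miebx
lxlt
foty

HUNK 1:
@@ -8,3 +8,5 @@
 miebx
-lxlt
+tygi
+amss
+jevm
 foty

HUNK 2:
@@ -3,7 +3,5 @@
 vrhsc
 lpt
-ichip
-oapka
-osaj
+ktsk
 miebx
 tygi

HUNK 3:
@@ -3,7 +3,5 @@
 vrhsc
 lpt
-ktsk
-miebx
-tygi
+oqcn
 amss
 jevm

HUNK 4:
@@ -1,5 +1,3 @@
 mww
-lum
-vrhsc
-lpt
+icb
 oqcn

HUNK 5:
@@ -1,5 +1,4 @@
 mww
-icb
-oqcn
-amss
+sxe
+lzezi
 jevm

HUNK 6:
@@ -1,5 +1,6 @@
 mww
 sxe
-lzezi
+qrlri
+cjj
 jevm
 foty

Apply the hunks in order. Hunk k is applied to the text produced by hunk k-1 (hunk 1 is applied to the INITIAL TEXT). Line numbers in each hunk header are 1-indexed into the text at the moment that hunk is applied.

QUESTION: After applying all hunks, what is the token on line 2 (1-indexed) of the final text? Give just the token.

Answer: sxe

Derivation:
Hunk 1: at line 8 remove [lxlt] add [tygi,amss,jevm] -> 12 lines: mww lum vrhsc lpt ichip oapka osaj miebx tygi amss jevm foty
Hunk 2: at line 3 remove [ichip,oapka,osaj] add [ktsk] -> 10 lines: mww lum vrhsc lpt ktsk miebx tygi amss jevm foty
Hunk 3: at line 3 remove [ktsk,miebx,tygi] add [oqcn] -> 8 lines: mww lum vrhsc lpt oqcn amss jevm foty
Hunk 4: at line 1 remove [lum,vrhsc,lpt] add [icb] -> 6 lines: mww icb oqcn amss jevm foty
Hunk 5: at line 1 remove [icb,oqcn,amss] add [sxe,lzezi] -> 5 lines: mww sxe lzezi jevm foty
Hunk 6: at line 1 remove [lzezi] add [qrlri,cjj] -> 6 lines: mww sxe qrlri cjj jevm foty
Final line 2: sxe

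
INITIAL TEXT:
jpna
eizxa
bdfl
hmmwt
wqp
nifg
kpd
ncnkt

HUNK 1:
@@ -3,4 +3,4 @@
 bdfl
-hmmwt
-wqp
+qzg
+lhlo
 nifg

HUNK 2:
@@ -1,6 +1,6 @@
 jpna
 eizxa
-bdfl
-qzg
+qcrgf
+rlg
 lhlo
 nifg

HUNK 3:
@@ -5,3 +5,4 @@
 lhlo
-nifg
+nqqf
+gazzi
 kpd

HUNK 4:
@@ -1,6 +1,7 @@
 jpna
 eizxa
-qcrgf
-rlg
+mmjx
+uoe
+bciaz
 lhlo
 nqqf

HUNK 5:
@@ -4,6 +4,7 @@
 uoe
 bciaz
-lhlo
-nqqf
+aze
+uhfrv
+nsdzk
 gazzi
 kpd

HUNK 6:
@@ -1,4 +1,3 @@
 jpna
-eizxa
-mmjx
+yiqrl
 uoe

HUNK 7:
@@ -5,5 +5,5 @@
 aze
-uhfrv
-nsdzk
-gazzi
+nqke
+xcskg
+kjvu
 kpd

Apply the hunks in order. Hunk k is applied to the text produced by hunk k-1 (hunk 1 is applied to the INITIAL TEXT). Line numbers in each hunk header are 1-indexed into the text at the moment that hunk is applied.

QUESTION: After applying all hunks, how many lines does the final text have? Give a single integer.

Answer: 10

Derivation:
Hunk 1: at line 3 remove [hmmwt,wqp] add [qzg,lhlo] -> 8 lines: jpna eizxa bdfl qzg lhlo nifg kpd ncnkt
Hunk 2: at line 1 remove [bdfl,qzg] add [qcrgf,rlg] -> 8 lines: jpna eizxa qcrgf rlg lhlo nifg kpd ncnkt
Hunk 3: at line 5 remove [nifg] add [nqqf,gazzi] -> 9 lines: jpna eizxa qcrgf rlg lhlo nqqf gazzi kpd ncnkt
Hunk 4: at line 1 remove [qcrgf,rlg] add [mmjx,uoe,bciaz] -> 10 lines: jpna eizxa mmjx uoe bciaz lhlo nqqf gazzi kpd ncnkt
Hunk 5: at line 4 remove [lhlo,nqqf] add [aze,uhfrv,nsdzk] -> 11 lines: jpna eizxa mmjx uoe bciaz aze uhfrv nsdzk gazzi kpd ncnkt
Hunk 6: at line 1 remove [eizxa,mmjx] add [yiqrl] -> 10 lines: jpna yiqrl uoe bciaz aze uhfrv nsdzk gazzi kpd ncnkt
Hunk 7: at line 5 remove [uhfrv,nsdzk,gazzi] add [nqke,xcskg,kjvu] -> 10 lines: jpna yiqrl uoe bciaz aze nqke xcskg kjvu kpd ncnkt
Final line count: 10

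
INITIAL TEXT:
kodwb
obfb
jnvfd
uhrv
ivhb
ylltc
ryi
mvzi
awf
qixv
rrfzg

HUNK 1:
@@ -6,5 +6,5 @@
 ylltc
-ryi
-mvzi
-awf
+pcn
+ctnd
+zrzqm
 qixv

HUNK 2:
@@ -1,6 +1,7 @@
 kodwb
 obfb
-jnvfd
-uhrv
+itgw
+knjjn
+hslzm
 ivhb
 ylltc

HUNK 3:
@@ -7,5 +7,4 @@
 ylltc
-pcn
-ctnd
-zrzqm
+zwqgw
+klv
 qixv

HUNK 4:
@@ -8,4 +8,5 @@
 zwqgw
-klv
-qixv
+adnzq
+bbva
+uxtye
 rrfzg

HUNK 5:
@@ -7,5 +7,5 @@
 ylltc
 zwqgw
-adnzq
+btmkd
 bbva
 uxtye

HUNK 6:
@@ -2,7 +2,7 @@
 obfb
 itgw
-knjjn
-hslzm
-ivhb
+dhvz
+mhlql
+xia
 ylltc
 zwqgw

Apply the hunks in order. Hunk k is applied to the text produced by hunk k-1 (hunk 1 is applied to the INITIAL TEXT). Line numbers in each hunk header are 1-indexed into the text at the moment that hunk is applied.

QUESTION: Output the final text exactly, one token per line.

Hunk 1: at line 6 remove [ryi,mvzi,awf] add [pcn,ctnd,zrzqm] -> 11 lines: kodwb obfb jnvfd uhrv ivhb ylltc pcn ctnd zrzqm qixv rrfzg
Hunk 2: at line 1 remove [jnvfd,uhrv] add [itgw,knjjn,hslzm] -> 12 lines: kodwb obfb itgw knjjn hslzm ivhb ylltc pcn ctnd zrzqm qixv rrfzg
Hunk 3: at line 7 remove [pcn,ctnd,zrzqm] add [zwqgw,klv] -> 11 lines: kodwb obfb itgw knjjn hslzm ivhb ylltc zwqgw klv qixv rrfzg
Hunk 4: at line 8 remove [klv,qixv] add [adnzq,bbva,uxtye] -> 12 lines: kodwb obfb itgw knjjn hslzm ivhb ylltc zwqgw adnzq bbva uxtye rrfzg
Hunk 5: at line 7 remove [adnzq] add [btmkd] -> 12 lines: kodwb obfb itgw knjjn hslzm ivhb ylltc zwqgw btmkd bbva uxtye rrfzg
Hunk 6: at line 2 remove [knjjn,hslzm,ivhb] add [dhvz,mhlql,xia] -> 12 lines: kodwb obfb itgw dhvz mhlql xia ylltc zwqgw btmkd bbva uxtye rrfzg

Answer: kodwb
obfb
itgw
dhvz
mhlql
xia
ylltc
zwqgw
btmkd
bbva
uxtye
rrfzg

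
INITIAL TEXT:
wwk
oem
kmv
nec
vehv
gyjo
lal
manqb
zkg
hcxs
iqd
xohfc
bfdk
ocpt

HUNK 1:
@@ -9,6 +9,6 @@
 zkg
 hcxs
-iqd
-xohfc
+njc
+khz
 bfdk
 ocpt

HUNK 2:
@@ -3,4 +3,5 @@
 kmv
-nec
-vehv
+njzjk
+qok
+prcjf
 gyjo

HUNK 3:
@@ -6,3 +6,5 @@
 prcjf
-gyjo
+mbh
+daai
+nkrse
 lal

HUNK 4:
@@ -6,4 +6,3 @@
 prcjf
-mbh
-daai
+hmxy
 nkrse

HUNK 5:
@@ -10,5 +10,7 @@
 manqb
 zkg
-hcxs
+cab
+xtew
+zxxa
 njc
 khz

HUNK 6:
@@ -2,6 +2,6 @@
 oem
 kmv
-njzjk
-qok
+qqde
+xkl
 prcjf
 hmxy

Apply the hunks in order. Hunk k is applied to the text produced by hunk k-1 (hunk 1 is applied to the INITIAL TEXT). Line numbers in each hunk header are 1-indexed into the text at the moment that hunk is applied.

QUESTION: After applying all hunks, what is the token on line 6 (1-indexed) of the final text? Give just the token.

Hunk 1: at line 9 remove [iqd,xohfc] add [njc,khz] -> 14 lines: wwk oem kmv nec vehv gyjo lal manqb zkg hcxs njc khz bfdk ocpt
Hunk 2: at line 3 remove [nec,vehv] add [njzjk,qok,prcjf] -> 15 lines: wwk oem kmv njzjk qok prcjf gyjo lal manqb zkg hcxs njc khz bfdk ocpt
Hunk 3: at line 6 remove [gyjo] add [mbh,daai,nkrse] -> 17 lines: wwk oem kmv njzjk qok prcjf mbh daai nkrse lal manqb zkg hcxs njc khz bfdk ocpt
Hunk 4: at line 6 remove [mbh,daai] add [hmxy] -> 16 lines: wwk oem kmv njzjk qok prcjf hmxy nkrse lal manqb zkg hcxs njc khz bfdk ocpt
Hunk 5: at line 10 remove [hcxs] add [cab,xtew,zxxa] -> 18 lines: wwk oem kmv njzjk qok prcjf hmxy nkrse lal manqb zkg cab xtew zxxa njc khz bfdk ocpt
Hunk 6: at line 2 remove [njzjk,qok] add [qqde,xkl] -> 18 lines: wwk oem kmv qqde xkl prcjf hmxy nkrse lal manqb zkg cab xtew zxxa njc khz bfdk ocpt
Final line 6: prcjf

Answer: prcjf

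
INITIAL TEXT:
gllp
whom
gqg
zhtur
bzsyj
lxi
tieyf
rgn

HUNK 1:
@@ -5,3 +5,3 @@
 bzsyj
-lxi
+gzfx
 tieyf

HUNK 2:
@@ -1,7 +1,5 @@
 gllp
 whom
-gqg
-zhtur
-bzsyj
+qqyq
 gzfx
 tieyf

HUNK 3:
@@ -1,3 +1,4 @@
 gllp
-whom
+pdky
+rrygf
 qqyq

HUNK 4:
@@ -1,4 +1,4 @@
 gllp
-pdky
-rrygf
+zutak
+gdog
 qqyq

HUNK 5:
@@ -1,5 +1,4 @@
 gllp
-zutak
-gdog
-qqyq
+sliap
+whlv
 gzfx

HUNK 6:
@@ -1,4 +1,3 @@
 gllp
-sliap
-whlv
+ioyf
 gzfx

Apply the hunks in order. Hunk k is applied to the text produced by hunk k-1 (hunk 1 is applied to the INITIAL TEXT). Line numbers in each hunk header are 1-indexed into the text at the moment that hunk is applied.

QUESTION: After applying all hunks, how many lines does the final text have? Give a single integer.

Hunk 1: at line 5 remove [lxi] add [gzfx] -> 8 lines: gllp whom gqg zhtur bzsyj gzfx tieyf rgn
Hunk 2: at line 1 remove [gqg,zhtur,bzsyj] add [qqyq] -> 6 lines: gllp whom qqyq gzfx tieyf rgn
Hunk 3: at line 1 remove [whom] add [pdky,rrygf] -> 7 lines: gllp pdky rrygf qqyq gzfx tieyf rgn
Hunk 4: at line 1 remove [pdky,rrygf] add [zutak,gdog] -> 7 lines: gllp zutak gdog qqyq gzfx tieyf rgn
Hunk 5: at line 1 remove [zutak,gdog,qqyq] add [sliap,whlv] -> 6 lines: gllp sliap whlv gzfx tieyf rgn
Hunk 6: at line 1 remove [sliap,whlv] add [ioyf] -> 5 lines: gllp ioyf gzfx tieyf rgn
Final line count: 5

Answer: 5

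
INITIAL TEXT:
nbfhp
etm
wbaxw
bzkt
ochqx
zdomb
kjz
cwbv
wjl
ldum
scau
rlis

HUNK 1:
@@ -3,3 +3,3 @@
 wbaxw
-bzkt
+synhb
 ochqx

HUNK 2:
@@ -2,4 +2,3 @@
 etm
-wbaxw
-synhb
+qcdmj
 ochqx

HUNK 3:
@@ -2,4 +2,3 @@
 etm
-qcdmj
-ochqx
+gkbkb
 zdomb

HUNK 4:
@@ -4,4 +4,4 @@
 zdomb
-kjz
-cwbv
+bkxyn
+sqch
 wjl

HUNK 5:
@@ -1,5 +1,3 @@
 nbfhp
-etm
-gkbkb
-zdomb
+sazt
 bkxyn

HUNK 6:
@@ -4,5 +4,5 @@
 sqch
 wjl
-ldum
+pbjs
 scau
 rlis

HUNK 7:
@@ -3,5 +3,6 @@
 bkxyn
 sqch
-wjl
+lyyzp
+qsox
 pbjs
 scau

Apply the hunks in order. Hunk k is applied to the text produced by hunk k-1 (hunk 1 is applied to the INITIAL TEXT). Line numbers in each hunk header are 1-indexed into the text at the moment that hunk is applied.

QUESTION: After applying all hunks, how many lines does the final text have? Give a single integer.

Answer: 9

Derivation:
Hunk 1: at line 3 remove [bzkt] add [synhb] -> 12 lines: nbfhp etm wbaxw synhb ochqx zdomb kjz cwbv wjl ldum scau rlis
Hunk 2: at line 2 remove [wbaxw,synhb] add [qcdmj] -> 11 lines: nbfhp etm qcdmj ochqx zdomb kjz cwbv wjl ldum scau rlis
Hunk 3: at line 2 remove [qcdmj,ochqx] add [gkbkb] -> 10 lines: nbfhp etm gkbkb zdomb kjz cwbv wjl ldum scau rlis
Hunk 4: at line 4 remove [kjz,cwbv] add [bkxyn,sqch] -> 10 lines: nbfhp etm gkbkb zdomb bkxyn sqch wjl ldum scau rlis
Hunk 5: at line 1 remove [etm,gkbkb,zdomb] add [sazt] -> 8 lines: nbfhp sazt bkxyn sqch wjl ldum scau rlis
Hunk 6: at line 4 remove [ldum] add [pbjs] -> 8 lines: nbfhp sazt bkxyn sqch wjl pbjs scau rlis
Hunk 7: at line 3 remove [wjl] add [lyyzp,qsox] -> 9 lines: nbfhp sazt bkxyn sqch lyyzp qsox pbjs scau rlis
Final line count: 9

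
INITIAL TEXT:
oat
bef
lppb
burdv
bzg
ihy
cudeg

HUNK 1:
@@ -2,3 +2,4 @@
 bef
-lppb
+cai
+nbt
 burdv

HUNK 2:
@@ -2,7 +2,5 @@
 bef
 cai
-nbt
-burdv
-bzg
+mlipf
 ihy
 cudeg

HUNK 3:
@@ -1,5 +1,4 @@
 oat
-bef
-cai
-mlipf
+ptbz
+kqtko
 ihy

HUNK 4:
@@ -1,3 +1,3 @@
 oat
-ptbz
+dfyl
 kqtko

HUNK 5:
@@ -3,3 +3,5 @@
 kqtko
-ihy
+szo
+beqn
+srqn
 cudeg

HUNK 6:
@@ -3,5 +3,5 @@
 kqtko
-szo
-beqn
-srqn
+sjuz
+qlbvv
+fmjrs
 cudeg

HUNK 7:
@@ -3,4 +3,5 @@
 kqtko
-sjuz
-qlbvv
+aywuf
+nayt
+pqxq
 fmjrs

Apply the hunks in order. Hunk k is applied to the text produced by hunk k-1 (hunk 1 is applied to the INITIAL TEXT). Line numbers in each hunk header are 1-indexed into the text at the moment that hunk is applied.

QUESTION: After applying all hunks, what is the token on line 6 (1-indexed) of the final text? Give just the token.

Hunk 1: at line 2 remove [lppb] add [cai,nbt] -> 8 lines: oat bef cai nbt burdv bzg ihy cudeg
Hunk 2: at line 2 remove [nbt,burdv,bzg] add [mlipf] -> 6 lines: oat bef cai mlipf ihy cudeg
Hunk 3: at line 1 remove [bef,cai,mlipf] add [ptbz,kqtko] -> 5 lines: oat ptbz kqtko ihy cudeg
Hunk 4: at line 1 remove [ptbz] add [dfyl] -> 5 lines: oat dfyl kqtko ihy cudeg
Hunk 5: at line 3 remove [ihy] add [szo,beqn,srqn] -> 7 lines: oat dfyl kqtko szo beqn srqn cudeg
Hunk 6: at line 3 remove [szo,beqn,srqn] add [sjuz,qlbvv,fmjrs] -> 7 lines: oat dfyl kqtko sjuz qlbvv fmjrs cudeg
Hunk 7: at line 3 remove [sjuz,qlbvv] add [aywuf,nayt,pqxq] -> 8 lines: oat dfyl kqtko aywuf nayt pqxq fmjrs cudeg
Final line 6: pqxq

Answer: pqxq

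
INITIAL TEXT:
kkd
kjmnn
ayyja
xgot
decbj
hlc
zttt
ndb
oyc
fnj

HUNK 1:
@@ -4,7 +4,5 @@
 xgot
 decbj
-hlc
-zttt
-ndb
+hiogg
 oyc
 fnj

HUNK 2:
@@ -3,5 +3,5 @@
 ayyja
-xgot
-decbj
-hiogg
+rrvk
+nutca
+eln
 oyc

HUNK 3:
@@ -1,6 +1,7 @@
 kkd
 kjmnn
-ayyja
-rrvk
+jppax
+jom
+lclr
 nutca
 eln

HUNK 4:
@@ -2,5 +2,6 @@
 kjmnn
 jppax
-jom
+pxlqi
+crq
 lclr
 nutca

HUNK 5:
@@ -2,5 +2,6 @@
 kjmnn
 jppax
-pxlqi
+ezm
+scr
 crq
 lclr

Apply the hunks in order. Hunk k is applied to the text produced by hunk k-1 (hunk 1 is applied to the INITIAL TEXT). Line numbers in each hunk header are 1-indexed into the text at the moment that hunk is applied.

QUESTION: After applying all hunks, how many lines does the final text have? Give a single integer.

Hunk 1: at line 4 remove [hlc,zttt,ndb] add [hiogg] -> 8 lines: kkd kjmnn ayyja xgot decbj hiogg oyc fnj
Hunk 2: at line 3 remove [xgot,decbj,hiogg] add [rrvk,nutca,eln] -> 8 lines: kkd kjmnn ayyja rrvk nutca eln oyc fnj
Hunk 3: at line 1 remove [ayyja,rrvk] add [jppax,jom,lclr] -> 9 lines: kkd kjmnn jppax jom lclr nutca eln oyc fnj
Hunk 4: at line 2 remove [jom] add [pxlqi,crq] -> 10 lines: kkd kjmnn jppax pxlqi crq lclr nutca eln oyc fnj
Hunk 5: at line 2 remove [pxlqi] add [ezm,scr] -> 11 lines: kkd kjmnn jppax ezm scr crq lclr nutca eln oyc fnj
Final line count: 11

Answer: 11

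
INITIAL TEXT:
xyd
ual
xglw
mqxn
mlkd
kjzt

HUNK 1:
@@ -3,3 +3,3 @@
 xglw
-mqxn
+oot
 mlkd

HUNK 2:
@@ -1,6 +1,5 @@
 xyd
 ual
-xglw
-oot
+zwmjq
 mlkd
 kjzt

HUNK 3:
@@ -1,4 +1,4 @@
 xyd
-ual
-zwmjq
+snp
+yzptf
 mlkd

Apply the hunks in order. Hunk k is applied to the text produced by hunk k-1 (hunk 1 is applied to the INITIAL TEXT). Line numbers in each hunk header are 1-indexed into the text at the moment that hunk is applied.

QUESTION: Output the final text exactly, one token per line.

Answer: xyd
snp
yzptf
mlkd
kjzt

Derivation:
Hunk 1: at line 3 remove [mqxn] add [oot] -> 6 lines: xyd ual xglw oot mlkd kjzt
Hunk 2: at line 1 remove [xglw,oot] add [zwmjq] -> 5 lines: xyd ual zwmjq mlkd kjzt
Hunk 3: at line 1 remove [ual,zwmjq] add [snp,yzptf] -> 5 lines: xyd snp yzptf mlkd kjzt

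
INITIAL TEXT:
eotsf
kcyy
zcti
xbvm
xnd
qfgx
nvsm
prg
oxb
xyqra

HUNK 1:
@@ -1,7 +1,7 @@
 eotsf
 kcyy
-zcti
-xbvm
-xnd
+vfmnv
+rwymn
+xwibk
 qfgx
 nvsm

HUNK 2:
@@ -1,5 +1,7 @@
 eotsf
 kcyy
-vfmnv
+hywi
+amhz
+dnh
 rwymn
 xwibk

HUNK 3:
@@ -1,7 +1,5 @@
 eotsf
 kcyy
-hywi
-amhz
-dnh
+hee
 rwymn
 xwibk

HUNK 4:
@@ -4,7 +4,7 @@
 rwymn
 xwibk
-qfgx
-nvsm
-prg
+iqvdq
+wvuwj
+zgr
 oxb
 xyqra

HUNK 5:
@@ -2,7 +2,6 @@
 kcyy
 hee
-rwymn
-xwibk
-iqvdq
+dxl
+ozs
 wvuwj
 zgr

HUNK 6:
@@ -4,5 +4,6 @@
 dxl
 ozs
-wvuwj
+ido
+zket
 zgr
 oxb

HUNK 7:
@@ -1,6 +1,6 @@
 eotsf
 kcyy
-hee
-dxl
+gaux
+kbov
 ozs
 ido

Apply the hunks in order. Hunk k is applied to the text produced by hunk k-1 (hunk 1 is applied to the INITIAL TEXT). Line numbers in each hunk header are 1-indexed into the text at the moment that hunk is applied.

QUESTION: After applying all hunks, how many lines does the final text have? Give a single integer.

Hunk 1: at line 1 remove [zcti,xbvm,xnd] add [vfmnv,rwymn,xwibk] -> 10 lines: eotsf kcyy vfmnv rwymn xwibk qfgx nvsm prg oxb xyqra
Hunk 2: at line 1 remove [vfmnv] add [hywi,amhz,dnh] -> 12 lines: eotsf kcyy hywi amhz dnh rwymn xwibk qfgx nvsm prg oxb xyqra
Hunk 3: at line 1 remove [hywi,amhz,dnh] add [hee] -> 10 lines: eotsf kcyy hee rwymn xwibk qfgx nvsm prg oxb xyqra
Hunk 4: at line 4 remove [qfgx,nvsm,prg] add [iqvdq,wvuwj,zgr] -> 10 lines: eotsf kcyy hee rwymn xwibk iqvdq wvuwj zgr oxb xyqra
Hunk 5: at line 2 remove [rwymn,xwibk,iqvdq] add [dxl,ozs] -> 9 lines: eotsf kcyy hee dxl ozs wvuwj zgr oxb xyqra
Hunk 6: at line 4 remove [wvuwj] add [ido,zket] -> 10 lines: eotsf kcyy hee dxl ozs ido zket zgr oxb xyqra
Hunk 7: at line 1 remove [hee,dxl] add [gaux,kbov] -> 10 lines: eotsf kcyy gaux kbov ozs ido zket zgr oxb xyqra
Final line count: 10

Answer: 10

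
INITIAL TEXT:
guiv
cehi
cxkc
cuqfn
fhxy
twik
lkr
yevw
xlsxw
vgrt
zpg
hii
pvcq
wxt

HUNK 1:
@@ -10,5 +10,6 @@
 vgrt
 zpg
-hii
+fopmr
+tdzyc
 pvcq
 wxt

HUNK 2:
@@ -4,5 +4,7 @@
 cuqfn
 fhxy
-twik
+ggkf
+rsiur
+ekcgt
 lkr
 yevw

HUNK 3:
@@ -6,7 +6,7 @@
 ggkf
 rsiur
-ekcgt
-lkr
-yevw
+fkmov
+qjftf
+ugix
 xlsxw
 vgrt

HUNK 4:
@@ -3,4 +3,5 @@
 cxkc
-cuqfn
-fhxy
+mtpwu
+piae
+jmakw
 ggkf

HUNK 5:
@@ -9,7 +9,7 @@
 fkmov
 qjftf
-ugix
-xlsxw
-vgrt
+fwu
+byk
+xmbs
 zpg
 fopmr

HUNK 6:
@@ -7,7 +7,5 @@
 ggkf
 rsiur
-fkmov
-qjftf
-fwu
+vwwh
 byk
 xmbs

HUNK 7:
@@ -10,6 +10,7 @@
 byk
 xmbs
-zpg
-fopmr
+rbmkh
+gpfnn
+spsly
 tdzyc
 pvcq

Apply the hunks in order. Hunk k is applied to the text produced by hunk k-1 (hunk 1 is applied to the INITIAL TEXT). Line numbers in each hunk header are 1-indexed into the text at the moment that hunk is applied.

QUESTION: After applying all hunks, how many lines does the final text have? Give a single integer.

Answer: 17

Derivation:
Hunk 1: at line 10 remove [hii] add [fopmr,tdzyc] -> 15 lines: guiv cehi cxkc cuqfn fhxy twik lkr yevw xlsxw vgrt zpg fopmr tdzyc pvcq wxt
Hunk 2: at line 4 remove [twik] add [ggkf,rsiur,ekcgt] -> 17 lines: guiv cehi cxkc cuqfn fhxy ggkf rsiur ekcgt lkr yevw xlsxw vgrt zpg fopmr tdzyc pvcq wxt
Hunk 3: at line 6 remove [ekcgt,lkr,yevw] add [fkmov,qjftf,ugix] -> 17 lines: guiv cehi cxkc cuqfn fhxy ggkf rsiur fkmov qjftf ugix xlsxw vgrt zpg fopmr tdzyc pvcq wxt
Hunk 4: at line 3 remove [cuqfn,fhxy] add [mtpwu,piae,jmakw] -> 18 lines: guiv cehi cxkc mtpwu piae jmakw ggkf rsiur fkmov qjftf ugix xlsxw vgrt zpg fopmr tdzyc pvcq wxt
Hunk 5: at line 9 remove [ugix,xlsxw,vgrt] add [fwu,byk,xmbs] -> 18 lines: guiv cehi cxkc mtpwu piae jmakw ggkf rsiur fkmov qjftf fwu byk xmbs zpg fopmr tdzyc pvcq wxt
Hunk 6: at line 7 remove [fkmov,qjftf,fwu] add [vwwh] -> 16 lines: guiv cehi cxkc mtpwu piae jmakw ggkf rsiur vwwh byk xmbs zpg fopmr tdzyc pvcq wxt
Hunk 7: at line 10 remove [zpg,fopmr] add [rbmkh,gpfnn,spsly] -> 17 lines: guiv cehi cxkc mtpwu piae jmakw ggkf rsiur vwwh byk xmbs rbmkh gpfnn spsly tdzyc pvcq wxt
Final line count: 17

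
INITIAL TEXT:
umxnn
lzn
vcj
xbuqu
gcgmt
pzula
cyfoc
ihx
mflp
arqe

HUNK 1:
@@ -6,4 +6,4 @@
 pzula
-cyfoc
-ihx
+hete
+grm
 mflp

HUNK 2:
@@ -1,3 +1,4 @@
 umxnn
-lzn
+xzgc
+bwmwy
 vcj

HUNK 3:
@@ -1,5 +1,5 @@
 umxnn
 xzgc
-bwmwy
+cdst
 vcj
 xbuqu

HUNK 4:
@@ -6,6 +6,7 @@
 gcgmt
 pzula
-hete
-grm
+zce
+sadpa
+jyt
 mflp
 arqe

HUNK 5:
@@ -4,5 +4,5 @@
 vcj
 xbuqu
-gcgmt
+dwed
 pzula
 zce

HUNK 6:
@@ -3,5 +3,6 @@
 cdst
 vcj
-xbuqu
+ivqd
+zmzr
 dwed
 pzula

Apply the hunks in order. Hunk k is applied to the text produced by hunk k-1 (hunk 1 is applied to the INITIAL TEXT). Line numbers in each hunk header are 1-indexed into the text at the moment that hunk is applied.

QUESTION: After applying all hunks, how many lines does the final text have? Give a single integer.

Hunk 1: at line 6 remove [cyfoc,ihx] add [hete,grm] -> 10 lines: umxnn lzn vcj xbuqu gcgmt pzula hete grm mflp arqe
Hunk 2: at line 1 remove [lzn] add [xzgc,bwmwy] -> 11 lines: umxnn xzgc bwmwy vcj xbuqu gcgmt pzula hete grm mflp arqe
Hunk 3: at line 1 remove [bwmwy] add [cdst] -> 11 lines: umxnn xzgc cdst vcj xbuqu gcgmt pzula hete grm mflp arqe
Hunk 4: at line 6 remove [hete,grm] add [zce,sadpa,jyt] -> 12 lines: umxnn xzgc cdst vcj xbuqu gcgmt pzula zce sadpa jyt mflp arqe
Hunk 5: at line 4 remove [gcgmt] add [dwed] -> 12 lines: umxnn xzgc cdst vcj xbuqu dwed pzula zce sadpa jyt mflp arqe
Hunk 6: at line 3 remove [xbuqu] add [ivqd,zmzr] -> 13 lines: umxnn xzgc cdst vcj ivqd zmzr dwed pzula zce sadpa jyt mflp arqe
Final line count: 13

Answer: 13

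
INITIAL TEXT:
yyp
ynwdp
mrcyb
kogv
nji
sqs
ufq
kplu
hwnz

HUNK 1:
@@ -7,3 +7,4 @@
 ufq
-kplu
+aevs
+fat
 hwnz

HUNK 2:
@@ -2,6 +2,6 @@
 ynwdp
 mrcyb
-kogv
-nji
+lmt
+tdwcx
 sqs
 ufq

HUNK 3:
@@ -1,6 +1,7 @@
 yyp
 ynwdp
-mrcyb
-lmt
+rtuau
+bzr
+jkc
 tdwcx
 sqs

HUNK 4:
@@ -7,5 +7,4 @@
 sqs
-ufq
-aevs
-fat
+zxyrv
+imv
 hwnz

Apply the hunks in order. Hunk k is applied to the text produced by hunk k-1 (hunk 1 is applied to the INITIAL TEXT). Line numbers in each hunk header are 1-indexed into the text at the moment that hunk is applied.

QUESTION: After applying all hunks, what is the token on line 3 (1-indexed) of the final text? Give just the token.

Hunk 1: at line 7 remove [kplu] add [aevs,fat] -> 10 lines: yyp ynwdp mrcyb kogv nji sqs ufq aevs fat hwnz
Hunk 2: at line 2 remove [kogv,nji] add [lmt,tdwcx] -> 10 lines: yyp ynwdp mrcyb lmt tdwcx sqs ufq aevs fat hwnz
Hunk 3: at line 1 remove [mrcyb,lmt] add [rtuau,bzr,jkc] -> 11 lines: yyp ynwdp rtuau bzr jkc tdwcx sqs ufq aevs fat hwnz
Hunk 4: at line 7 remove [ufq,aevs,fat] add [zxyrv,imv] -> 10 lines: yyp ynwdp rtuau bzr jkc tdwcx sqs zxyrv imv hwnz
Final line 3: rtuau

Answer: rtuau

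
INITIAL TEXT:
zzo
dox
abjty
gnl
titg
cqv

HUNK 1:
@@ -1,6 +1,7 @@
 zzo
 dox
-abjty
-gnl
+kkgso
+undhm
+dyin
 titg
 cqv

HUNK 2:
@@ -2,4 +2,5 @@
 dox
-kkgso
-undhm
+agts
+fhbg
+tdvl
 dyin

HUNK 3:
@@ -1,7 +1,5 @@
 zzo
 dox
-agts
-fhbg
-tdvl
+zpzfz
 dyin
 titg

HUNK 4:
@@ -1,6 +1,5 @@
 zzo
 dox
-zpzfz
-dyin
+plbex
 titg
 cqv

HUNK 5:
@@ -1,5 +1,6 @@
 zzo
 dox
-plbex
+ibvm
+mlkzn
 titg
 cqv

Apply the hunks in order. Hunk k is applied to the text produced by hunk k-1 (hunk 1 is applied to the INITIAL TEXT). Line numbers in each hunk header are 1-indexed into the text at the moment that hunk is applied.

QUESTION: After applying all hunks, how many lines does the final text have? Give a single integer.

Answer: 6

Derivation:
Hunk 1: at line 1 remove [abjty,gnl] add [kkgso,undhm,dyin] -> 7 lines: zzo dox kkgso undhm dyin titg cqv
Hunk 2: at line 2 remove [kkgso,undhm] add [agts,fhbg,tdvl] -> 8 lines: zzo dox agts fhbg tdvl dyin titg cqv
Hunk 3: at line 1 remove [agts,fhbg,tdvl] add [zpzfz] -> 6 lines: zzo dox zpzfz dyin titg cqv
Hunk 4: at line 1 remove [zpzfz,dyin] add [plbex] -> 5 lines: zzo dox plbex titg cqv
Hunk 5: at line 1 remove [plbex] add [ibvm,mlkzn] -> 6 lines: zzo dox ibvm mlkzn titg cqv
Final line count: 6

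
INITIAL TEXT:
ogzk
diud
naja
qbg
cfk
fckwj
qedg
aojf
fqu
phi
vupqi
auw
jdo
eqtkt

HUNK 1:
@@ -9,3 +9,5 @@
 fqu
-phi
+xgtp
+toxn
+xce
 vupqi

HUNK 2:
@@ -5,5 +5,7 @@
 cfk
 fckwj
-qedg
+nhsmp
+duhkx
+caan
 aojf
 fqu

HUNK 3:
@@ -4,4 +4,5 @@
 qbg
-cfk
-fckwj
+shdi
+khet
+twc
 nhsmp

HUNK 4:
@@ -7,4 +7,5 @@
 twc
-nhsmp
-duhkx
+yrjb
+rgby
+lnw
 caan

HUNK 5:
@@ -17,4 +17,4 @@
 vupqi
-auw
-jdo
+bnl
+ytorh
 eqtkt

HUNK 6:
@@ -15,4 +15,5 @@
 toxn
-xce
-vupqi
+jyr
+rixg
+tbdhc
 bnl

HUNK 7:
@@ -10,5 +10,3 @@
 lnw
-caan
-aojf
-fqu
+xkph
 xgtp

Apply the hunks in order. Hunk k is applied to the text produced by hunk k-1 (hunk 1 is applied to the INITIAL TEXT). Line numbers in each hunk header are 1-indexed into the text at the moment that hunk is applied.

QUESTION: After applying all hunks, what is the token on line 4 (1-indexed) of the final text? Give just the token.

Hunk 1: at line 9 remove [phi] add [xgtp,toxn,xce] -> 16 lines: ogzk diud naja qbg cfk fckwj qedg aojf fqu xgtp toxn xce vupqi auw jdo eqtkt
Hunk 2: at line 5 remove [qedg] add [nhsmp,duhkx,caan] -> 18 lines: ogzk diud naja qbg cfk fckwj nhsmp duhkx caan aojf fqu xgtp toxn xce vupqi auw jdo eqtkt
Hunk 3: at line 4 remove [cfk,fckwj] add [shdi,khet,twc] -> 19 lines: ogzk diud naja qbg shdi khet twc nhsmp duhkx caan aojf fqu xgtp toxn xce vupqi auw jdo eqtkt
Hunk 4: at line 7 remove [nhsmp,duhkx] add [yrjb,rgby,lnw] -> 20 lines: ogzk diud naja qbg shdi khet twc yrjb rgby lnw caan aojf fqu xgtp toxn xce vupqi auw jdo eqtkt
Hunk 5: at line 17 remove [auw,jdo] add [bnl,ytorh] -> 20 lines: ogzk diud naja qbg shdi khet twc yrjb rgby lnw caan aojf fqu xgtp toxn xce vupqi bnl ytorh eqtkt
Hunk 6: at line 15 remove [xce,vupqi] add [jyr,rixg,tbdhc] -> 21 lines: ogzk diud naja qbg shdi khet twc yrjb rgby lnw caan aojf fqu xgtp toxn jyr rixg tbdhc bnl ytorh eqtkt
Hunk 7: at line 10 remove [caan,aojf,fqu] add [xkph] -> 19 lines: ogzk diud naja qbg shdi khet twc yrjb rgby lnw xkph xgtp toxn jyr rixg tbdhc bnl ytorh eqtkt
Final line 4: qbg

Answer: qbg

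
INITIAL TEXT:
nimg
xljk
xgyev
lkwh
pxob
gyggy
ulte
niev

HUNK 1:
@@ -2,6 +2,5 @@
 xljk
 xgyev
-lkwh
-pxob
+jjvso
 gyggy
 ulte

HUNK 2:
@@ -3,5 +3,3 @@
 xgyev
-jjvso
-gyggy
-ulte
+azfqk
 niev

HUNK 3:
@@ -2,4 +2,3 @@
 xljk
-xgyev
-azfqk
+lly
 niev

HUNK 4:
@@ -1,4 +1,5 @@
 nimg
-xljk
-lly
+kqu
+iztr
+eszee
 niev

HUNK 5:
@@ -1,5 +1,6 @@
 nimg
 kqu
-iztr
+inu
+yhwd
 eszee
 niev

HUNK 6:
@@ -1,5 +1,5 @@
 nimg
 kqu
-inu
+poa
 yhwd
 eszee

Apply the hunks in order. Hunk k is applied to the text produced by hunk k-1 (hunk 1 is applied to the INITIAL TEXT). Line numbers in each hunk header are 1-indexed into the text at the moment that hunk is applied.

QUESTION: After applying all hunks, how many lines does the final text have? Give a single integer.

Answer: 6

Derivation:
Hunk 1: at line 2 remove [lkwh,pxob] add [jjvso] -> 7 lines: nimg xljk xgyev jjvso gyggy ulte niev
Hunk 2: at line 3 remove [jjvso,gyggy,ulte] add [azfqk] -> 5 lines: nimg xljk xgyev azfqk niev
Hunk 3: at line 2 remove [xgyev,azfqk] add [lly] -> 4 lines: nimg xljk lly niev
Hunk 4: at line 1 remove [xljk,lly] add [kqu,iztr,eszee] -> 5 lines: nimg kqu iztr eszee niev
Hunk 5: at line 1 remove [iztr] add [inu,yhwd] -> 6 lines: nimg kqu inu yhwd eszee niev
Hunk 6: at line 1 remove [inu] add [poa] -> 6 lines: nimg kqu poa yhwd eszee niev
Final line count: 6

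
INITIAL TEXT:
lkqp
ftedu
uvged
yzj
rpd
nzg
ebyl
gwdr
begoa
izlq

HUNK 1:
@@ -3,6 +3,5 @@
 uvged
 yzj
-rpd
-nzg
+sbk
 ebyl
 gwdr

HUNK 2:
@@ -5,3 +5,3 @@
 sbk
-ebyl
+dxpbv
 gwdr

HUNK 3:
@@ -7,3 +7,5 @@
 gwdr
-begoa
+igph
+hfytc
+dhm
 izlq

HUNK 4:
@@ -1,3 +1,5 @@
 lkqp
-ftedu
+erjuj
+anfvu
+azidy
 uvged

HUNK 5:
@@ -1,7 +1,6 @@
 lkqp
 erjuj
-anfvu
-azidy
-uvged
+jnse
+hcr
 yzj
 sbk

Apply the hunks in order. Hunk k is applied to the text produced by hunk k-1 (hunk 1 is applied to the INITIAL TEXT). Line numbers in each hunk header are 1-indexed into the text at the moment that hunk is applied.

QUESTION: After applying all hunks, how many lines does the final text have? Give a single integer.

Answer: 12

Derivation:
Hunk 1: at line 3 remove [rpd,nzg] add [sbk] -> 9 lines: lkqp ftedu uvged yzj sbk ebyl gwdr begoa izlq
Hunk 2: at line 5 remove [ebyl] add [dxpbv] -> 9 lines: lkqp ftedu uvged yzj sbk dxpbv gwdr begoa izlq
Hunk 3: at line 7 remove [begoa] add [igph,hfytc,dhm] -> 11 lines: lkqp ftedu uvged yzj sbk dxpbv gwdr igph hfytc dhm izlq
Hunk 4: at line 1 remove [ftedu] add [erjuj,anfvu,azidy] -> 13 lines: lkqp erjuj anfvu azidy uvged yzj sbk dxpbv gwdr igph hfytc dhm izlq
Hunk 5: at line 1 remove [anfvu,azidy,uvged] add [jnse,hcr] -> 12 lines: lkqp erjuj jnse hcr yzj sbk dxpbv gwdr igph hfytc dhm izlq
Final line count: 12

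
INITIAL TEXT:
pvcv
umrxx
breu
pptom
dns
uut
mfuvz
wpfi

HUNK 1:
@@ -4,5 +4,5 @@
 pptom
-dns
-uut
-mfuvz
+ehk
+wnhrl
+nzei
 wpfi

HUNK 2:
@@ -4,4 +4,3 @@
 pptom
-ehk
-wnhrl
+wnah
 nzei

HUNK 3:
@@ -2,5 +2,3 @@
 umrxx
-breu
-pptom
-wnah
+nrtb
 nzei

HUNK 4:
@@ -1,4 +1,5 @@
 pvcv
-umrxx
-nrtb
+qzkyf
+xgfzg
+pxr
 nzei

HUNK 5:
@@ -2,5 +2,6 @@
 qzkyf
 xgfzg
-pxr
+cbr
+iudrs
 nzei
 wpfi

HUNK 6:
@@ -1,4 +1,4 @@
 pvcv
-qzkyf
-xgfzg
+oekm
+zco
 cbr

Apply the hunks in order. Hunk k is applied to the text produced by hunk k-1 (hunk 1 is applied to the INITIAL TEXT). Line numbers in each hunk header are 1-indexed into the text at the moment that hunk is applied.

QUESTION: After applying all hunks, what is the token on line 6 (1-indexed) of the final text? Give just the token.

Hunk 1: at line 4 remove [dns,uut,mfuvz] add [ehk,wnhrl,nzei] -> 8 lines: pvcv umrxx breu pptom ehk wnhrl nzei wpfi
Hunk 2: at line 4 remove [ehk,wnhrl] add [wnah] -> 7 lines: pvcv umrxx breu pptom wnah nzei wpfi
Hunk 3: at line 2 remove [breu,pptom,wnah] add [nrtb] -> 5 lines: pvcv umrxx nrtb nzei wpfi
Hunk 4: at line 1 remove [umrxx,nrtb] add [qzkyf,xgfzg,pxr] -> 6 lines: pvcv qzkyf xgfzg pxr nzei wpfi
Hunk 5: at line 2 remove [pxr] add [cbr,iudrs] -> 7 lines: pvcv qzkyf xgfzg cbr iudrs nzei wpfi
Hunk 6: at line 1 remove [qzkyf,xgfzg] add [oekm,zco] -> 7 lines: pvcv oekm zco cbr iudrs nzei wpfi
Final line 6: nzei

Answer: nzei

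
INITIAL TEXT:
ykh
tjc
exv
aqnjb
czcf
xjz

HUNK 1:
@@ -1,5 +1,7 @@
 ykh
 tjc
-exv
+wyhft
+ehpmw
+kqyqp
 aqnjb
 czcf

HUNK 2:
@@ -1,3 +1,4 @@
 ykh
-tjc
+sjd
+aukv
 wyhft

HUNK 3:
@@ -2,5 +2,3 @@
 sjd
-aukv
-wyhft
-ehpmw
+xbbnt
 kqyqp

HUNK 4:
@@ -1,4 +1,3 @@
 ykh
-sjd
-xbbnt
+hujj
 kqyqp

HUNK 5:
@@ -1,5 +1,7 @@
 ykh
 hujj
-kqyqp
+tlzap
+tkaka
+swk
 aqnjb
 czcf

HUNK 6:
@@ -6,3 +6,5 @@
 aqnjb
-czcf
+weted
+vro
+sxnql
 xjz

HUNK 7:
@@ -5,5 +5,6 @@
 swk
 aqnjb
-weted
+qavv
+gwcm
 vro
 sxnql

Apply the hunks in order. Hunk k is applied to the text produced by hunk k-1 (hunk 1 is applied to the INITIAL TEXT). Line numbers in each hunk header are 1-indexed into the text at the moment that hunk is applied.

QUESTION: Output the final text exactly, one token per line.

Hunk 1: at line 1 remove [exv] add [wyhft,ehpmw,kqyqp] -> 8 lines: ykh tjc wyhft ehpmw kqyqp aqnjb czcf xjz
Hunk 2: at line 1 remove [tjc] add [sjd,aukv] -> 9 lines: ykh sjd aukv wyhft ehpmw kqyqp aqnjb czcf xjz
Hunk 3: at line 2 remove [aukv,wyhft,ehpmw] add [xbbnt] -> 7 lines: ykh sjd xbbnt kqyqp aqnjb czcf xjz
Hunk 4: at line 1 remove [sjd,xbbnt] add [hujj] -> 6 lines: ykh hujj kqyqp aqnjb czcf xjz
Hunk 5: at line 1 remove [kqyqp] add [tlzap,tkaka,swk] -> 8 lines: ykh hujj tlzap tkaka swk aqnjb czcf xjz
Hunk 6: at line 6 remove [czcf] add [weted,vro,sxnql] -> 10 lines: ykh hujj tlzap tkaka swk aqnjb weted vro sxnql xjz
Hunk 7: at line 5 remove [weted] add [qavv,gwcm] -> 11 lines: ykh hujj tlzap tkaka swk aqnjb qavv gwcm vro sxnql xjz

Answer: ykh
hujj
tlzap
tkaka
swk
aqnjb
qavv
gwcm
vro
sxnql
xjz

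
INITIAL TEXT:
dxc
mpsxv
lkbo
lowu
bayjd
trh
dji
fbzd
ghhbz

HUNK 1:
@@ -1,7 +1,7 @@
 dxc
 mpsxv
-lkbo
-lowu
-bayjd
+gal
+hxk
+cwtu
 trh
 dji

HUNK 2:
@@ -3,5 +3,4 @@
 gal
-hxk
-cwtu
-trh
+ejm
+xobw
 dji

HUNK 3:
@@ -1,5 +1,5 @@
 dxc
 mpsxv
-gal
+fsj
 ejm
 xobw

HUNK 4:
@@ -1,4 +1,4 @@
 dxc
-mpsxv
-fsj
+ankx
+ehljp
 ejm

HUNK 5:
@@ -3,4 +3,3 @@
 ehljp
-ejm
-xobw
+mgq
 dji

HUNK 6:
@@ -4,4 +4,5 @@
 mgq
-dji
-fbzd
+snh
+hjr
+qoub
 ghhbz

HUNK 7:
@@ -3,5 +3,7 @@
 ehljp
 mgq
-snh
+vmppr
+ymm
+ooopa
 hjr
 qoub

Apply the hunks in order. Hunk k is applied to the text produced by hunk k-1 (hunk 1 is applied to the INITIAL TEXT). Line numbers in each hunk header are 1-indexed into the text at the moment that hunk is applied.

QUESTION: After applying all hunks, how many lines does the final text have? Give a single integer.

Answer: 10

Derivation:
Hunk 1: at line 1 remove [lkbo,lowu,bayjd] add [gal,hxk,cwtu] -> 9 lines: dxc mpsxv gal hxk cwtu trh dji fbzd ghhbz
Hunk 2: at line 3 remove [hxk,cwtu,trh] add [ejm,xobw] -> 8 lines: dxc mpsxv gal ejm xobw dji fbzd ghhbz
Hunk 3: at line 1 remove [gal] add [fsj] -> 8 lines: dxc mpsxv fsj ejm xobw dji fbzd ghhbz
Hunk 4: at line 1 remove [mpsxv,fsj] add [ankx,ehljp] -> 8 lines: dxc ankx ehljp ejm xobw dji fbzd ghhbz
Hunk 5: at line 3 remove [ejm,xobw] add [mgq] -> 7 lines: dxc ankx ehljp mgq dji fbzd ghhbz
Hunk 6: at line 4 remove [dji,fbzd] add [snh,hjr,qoub] -> 8 lines: dxc ankx ehljp mgq snh hjr qoub ghhbz
Hunk 7: at line 3 remove [snh] add [vmppr,ymm,ooopa] -> 10 lines: dxc ankx ehljp mgq vmppr ymm ooopa hjr qoub ghhbz
Final line count: 10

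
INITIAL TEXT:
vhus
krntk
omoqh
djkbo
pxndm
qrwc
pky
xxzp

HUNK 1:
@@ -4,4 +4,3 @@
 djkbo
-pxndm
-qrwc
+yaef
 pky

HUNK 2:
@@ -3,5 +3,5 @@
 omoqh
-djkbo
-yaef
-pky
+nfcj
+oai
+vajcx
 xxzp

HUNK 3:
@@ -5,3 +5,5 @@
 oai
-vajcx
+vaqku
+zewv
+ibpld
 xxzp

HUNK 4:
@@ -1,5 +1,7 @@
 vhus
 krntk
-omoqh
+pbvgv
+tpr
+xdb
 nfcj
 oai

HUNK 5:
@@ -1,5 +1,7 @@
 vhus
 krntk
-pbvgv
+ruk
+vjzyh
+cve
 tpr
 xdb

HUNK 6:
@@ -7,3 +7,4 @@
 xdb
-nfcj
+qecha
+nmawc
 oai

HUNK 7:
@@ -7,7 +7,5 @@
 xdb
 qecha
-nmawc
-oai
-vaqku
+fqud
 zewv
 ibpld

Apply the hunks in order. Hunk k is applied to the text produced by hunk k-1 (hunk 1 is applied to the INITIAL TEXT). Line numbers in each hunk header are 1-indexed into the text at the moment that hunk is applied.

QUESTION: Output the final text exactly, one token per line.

Hunk 1: at line 4 remove [pxndm,qrwc] add [yaef] -> 7 lines: vhus krntk omoqh djkbo yaef pky xxzp
Hunk 2: at line 3 remove [djkbo,yaef,pky] add [nfcj,oai,vajcx] -> 7 lines: vhus krntk omoqh nfcj oai vajcx xxzp
Hunk 3: at line 5 remove [vajcx] add [vaqku,zewv,ibpld] -> 9 lines: vhus krntk omoqh nfcj oai vaqku zewv ibpld xxzp
Hunk 4: at line 1 remove [omoqh] add [pbvgv,tpr,xdb] -> 11 lines: vhus krntk pbvgv tpr xdb nfcj oai vaqku zewv ibpld xxzp
Hunk 5: at line 1 remove [pbvgv] add [ruk,vjzyh,cve] -> 13 lines: vhus krntk ruk vjzyh cve tpr xdb nfcj oai vaqku zewv ibpld xxzp
Hunk 6: at line 7 remove [nfcj] add [qecha,nmawc] -> 14 lines: vhus krntk ruk vjzyh cve tpr xdb qecha nmawc oai vaqku zewv ibpld xxzp
Hunk 7: at line 7 remove [nmawc,oai,vaqku] add [fqud] -> 12 lines: vhus krntk ruk vjzyh cve tpr xdb qecha fqud zewv ibpld xxzp

Answer: vhus
krntk
ruk
vjzyh
cve
tpr
xdb
qecha
fqud
zewv
ibpld
xxzp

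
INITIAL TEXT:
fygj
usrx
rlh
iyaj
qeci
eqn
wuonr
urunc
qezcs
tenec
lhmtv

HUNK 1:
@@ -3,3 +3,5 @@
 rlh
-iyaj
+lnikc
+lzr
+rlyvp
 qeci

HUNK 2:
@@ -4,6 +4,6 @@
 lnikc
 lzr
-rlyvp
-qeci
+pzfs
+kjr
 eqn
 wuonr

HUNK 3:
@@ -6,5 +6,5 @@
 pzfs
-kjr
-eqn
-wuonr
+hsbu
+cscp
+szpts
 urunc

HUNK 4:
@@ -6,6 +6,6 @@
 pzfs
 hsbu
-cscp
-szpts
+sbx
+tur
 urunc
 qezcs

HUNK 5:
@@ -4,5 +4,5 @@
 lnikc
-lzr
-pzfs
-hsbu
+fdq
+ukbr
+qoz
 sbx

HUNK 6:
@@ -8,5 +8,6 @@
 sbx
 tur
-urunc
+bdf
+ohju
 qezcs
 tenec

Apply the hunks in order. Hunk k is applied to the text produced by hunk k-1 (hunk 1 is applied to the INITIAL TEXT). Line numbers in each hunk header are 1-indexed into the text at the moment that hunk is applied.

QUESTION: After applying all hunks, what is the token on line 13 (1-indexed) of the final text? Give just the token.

Answer: tenec

Derivation:
Hunk 1: at line 3 remove [iyaj] add [lnikc,lzr,rlyvp] -> 13 lines: fygj usrx rlh lnikc lzr rlyvp qeci eqn wuonr urunc qezcs tenec lhmtv
Hunk 2: at line 4 remove [rlyvp,qeci] add [pzfs,kjr] -> 13 lines: fygj usrx rlh lnikc lzr pzfs kjr eqn wuonr urunc qezcs tenec lhmtv
Hunk 3: at line 6 remove [kjr,eqn,wuonr] add [hsbu,cscp,szpts] -> 13 lines: fygj usrx rlh lnikc lzr pzfs hsbu cscp szpts urunc qezcs tenec lhmtv
Hunk 4: at line 6 remove [cscp,szpts] add [sbx,tur] -> 13 lines: fygj usrx rlh lnikc lzr pzfs hsbu sbx tur urunc qezcs tenec lhmtv
Hunk 5: at line 4 remove [lzr,pzfs,hsbu] add [fdq,ukbr,qoz] -> 13 lines: fygj usrx rlh lnikc fdq ukbr qoz sbx tur urunc qezcs tenec lhmtv
Hunk 6: at line 8 remove [urunc] add [bdf,ohju] -> 14 lines: fygj usrx rlh lnikc fdq ukbr qoz sbx tur bdf ohju qezcs tenec lhmtv
Final line 13: tenec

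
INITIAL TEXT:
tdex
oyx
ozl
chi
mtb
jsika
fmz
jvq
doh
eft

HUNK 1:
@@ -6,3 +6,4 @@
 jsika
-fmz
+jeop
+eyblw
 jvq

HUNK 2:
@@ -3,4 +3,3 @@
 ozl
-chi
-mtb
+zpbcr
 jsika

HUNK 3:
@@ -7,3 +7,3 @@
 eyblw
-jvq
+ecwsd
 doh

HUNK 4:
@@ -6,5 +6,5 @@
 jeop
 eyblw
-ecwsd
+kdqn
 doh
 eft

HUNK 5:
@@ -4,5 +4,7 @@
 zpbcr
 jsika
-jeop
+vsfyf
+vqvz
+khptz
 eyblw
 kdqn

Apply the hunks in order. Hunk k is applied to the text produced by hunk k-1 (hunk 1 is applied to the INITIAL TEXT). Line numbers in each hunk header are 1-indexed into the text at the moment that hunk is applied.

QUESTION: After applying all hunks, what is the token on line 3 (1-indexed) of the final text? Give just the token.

Hunk 1: at line 6 remove [fmz] add [jeop,eyblw] -> 11 lines: tdex oyx ozl chi mtb jsika jeop eyblw jvq doh eft
Hunk 2: at line 3 remove [chi,mtb] add [zpbcr] -> 10 lines: tdex oyx ozl zpbcr jsika jeop eyblw jvq doh eft
Hunk 3: at line 7 remove [jvq] add [ecwsd] -> 10 lines: tdex oyx ozl zpbcr jsika jeop eyblw ecwsd doh eft
Hunk 4: at line 6 remove [ecwsd] add [kdqn] -> 10 lines: tdex oyx ozl zpbcr jsika jeop eyblw kdqn doh eft
Hunk 5: at line 4 remove [jeop] add [vsfyf,vqvz,khptz] -> 12 lines: tdex oyx ozl zpbcr jsika vsfyf vqvz khptz eyblw kdqn doh eft
Final line 3: ozl

Answer: ozl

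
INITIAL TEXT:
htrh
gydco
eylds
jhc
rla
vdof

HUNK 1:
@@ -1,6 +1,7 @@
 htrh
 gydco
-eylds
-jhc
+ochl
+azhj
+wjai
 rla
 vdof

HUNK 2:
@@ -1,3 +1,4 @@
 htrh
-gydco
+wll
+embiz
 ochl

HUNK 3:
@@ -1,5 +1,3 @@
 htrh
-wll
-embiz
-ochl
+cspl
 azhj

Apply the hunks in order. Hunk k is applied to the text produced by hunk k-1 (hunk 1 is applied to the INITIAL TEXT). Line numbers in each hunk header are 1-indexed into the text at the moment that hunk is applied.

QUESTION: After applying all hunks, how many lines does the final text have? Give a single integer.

Hunk 1: at line 1 remove [eylds,jhc] add [ochl,azhj,wjai] -> 7 lines: htrh gydco ochl azhj wjai rla vdof
Hunk 2: at line 1 remove [gydco] add [wll,embiz] -> 8 lines: htrh wll embiz ochl azhj wjai rla vdof
Hunk 3: at line 1 remove [wll,embiz,ochl] add [cspl] -> 6 lines: htrh cspl azhj wjai rla vdof
Final line count: 6

Answer: 6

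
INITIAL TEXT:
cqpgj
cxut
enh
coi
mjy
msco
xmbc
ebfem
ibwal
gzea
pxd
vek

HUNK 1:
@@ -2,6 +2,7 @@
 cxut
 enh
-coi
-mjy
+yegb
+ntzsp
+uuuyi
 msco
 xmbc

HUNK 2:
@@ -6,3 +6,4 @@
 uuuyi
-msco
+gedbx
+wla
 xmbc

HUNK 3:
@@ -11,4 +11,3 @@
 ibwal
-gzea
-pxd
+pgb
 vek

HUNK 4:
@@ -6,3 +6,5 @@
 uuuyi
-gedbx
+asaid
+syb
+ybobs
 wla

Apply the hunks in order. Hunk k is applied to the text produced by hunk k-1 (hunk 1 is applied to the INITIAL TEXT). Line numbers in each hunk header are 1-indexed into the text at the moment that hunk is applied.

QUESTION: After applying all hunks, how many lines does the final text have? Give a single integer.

Hunk 1: at line 2 remove [coi,mjy] add [yegb,ntzsp,uuuyi] -> 13 lines: cqpgj cxut enh yegb ntzsp uuuyi msco xmbc ebfem ibwal gzea pxd vek
Hunk 2: at line 6 remove [msco] add [gedbx,wla] -> 14 lines: cqpgj cxut enh yegb ntzsp uuuyi gedbx wla xmbc ebfem ibwal gzea pxd vek
Hunk 3: at line 11 remove [gzea,pxd] add [pgb] -> 13 lines: cqpgj cxut enh yegb ntzsp uuuyi gedbx wla xmbc ebfem ibwal pgb vek
Hunk 4: at line 6 remove [gedbx] add [asaid,syb,ybobs] -> 15 lines: cqpgj cxut enh yegb ntzsp uuuyi asaid syb ybobs wla xmbc ebfem ibwal pgb vek
Final line count: 15

Answer: 15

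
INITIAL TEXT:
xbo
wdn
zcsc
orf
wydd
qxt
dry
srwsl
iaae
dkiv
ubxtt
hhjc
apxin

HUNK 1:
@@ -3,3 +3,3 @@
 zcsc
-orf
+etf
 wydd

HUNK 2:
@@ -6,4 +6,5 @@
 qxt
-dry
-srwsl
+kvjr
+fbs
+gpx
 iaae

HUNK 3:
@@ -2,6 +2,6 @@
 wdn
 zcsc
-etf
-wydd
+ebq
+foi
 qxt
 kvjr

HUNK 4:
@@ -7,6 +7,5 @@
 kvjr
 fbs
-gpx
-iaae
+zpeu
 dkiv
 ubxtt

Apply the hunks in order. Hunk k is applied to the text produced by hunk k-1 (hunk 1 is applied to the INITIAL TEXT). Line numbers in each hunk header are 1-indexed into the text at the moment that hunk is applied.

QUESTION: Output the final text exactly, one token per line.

Answer: xbo
wdn
zcsc
ebq
foi
qxt
kvjr
fbs
zpeu
dkiv
ubxtt
hhjc
apxin

Derivation:
Hunk 1: at line 3 remove [orf] add [etf] -> 13 lines: xbo wdn zcsc etf wydd qxt dry srwsl iaae dkiv ubxtt hhjc apxin
Hunk 2: at line 6 remove [dry,srwsl] add [kvjr,fbs,gpx] -> 14 lines: xbo wdn zcsc etf wydd qxt kvjr fbs gpx iaae dkiv ubxtt hhjc apxin
Hunk 3: at line 2 remove [etf,wydd] add [ebq,foi] -> 14 lines: xbo wdn zcsc ebq foi qxt kvjr fbs gpx iaae dkiv ubxtt hhjc apxin
Hunk 4: at line 7 remove [gpx,iaae] add [zpeu] -> 13 lines: xbo wdn zcsc ebq foi qxt kvjr fbs zpeu dkiv ubxtt hhjc apxin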